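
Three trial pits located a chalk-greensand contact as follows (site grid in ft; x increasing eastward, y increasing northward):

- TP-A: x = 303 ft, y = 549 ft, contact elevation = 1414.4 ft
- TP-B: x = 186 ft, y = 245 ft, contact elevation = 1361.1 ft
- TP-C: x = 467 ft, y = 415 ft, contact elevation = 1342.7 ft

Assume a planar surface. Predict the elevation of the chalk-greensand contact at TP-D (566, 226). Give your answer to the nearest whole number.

1271 ft

Let the plane be z = a·x + b·y + c.
TP-B−TP-A: −117a − 304b = −53.3;  TP-C−TP-A: 164a − 134b = −71.7.
Solving gives a = −0.22362, b = 0.26139.
Then c = 1414.4 − a·303 − b·549 = 1338.65.
At (566, 226): z = −126.6 + 59.1 + 1338.65 = 1271.2 ft.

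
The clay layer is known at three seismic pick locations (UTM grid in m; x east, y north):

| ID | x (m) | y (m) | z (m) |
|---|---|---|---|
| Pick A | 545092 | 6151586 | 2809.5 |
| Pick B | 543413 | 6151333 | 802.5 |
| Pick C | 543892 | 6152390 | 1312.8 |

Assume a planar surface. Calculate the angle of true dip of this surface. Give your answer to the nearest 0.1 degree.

50.3°

Let the plane be z = a·x + b·y + c.
Pick B−Pick A: −1679a − 253b = −2007;  Pick C−Pick A: −1200a + 804b = −1496.7.
Solving gives a = 1.20488, b = −0.06323.
Gradient magnitude |∇z| = √(a² + b²) = √(1.45174 + 0.00400) = 1.20654.
True dip = arctan(1.20654) = 50.3°, dipping toward W (azimuth ≈ 273°).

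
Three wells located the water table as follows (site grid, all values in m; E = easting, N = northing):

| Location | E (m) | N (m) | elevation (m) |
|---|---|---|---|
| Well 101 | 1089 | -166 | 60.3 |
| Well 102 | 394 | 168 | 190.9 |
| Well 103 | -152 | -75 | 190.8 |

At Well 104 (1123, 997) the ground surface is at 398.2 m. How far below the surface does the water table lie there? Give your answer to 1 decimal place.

Let the plane be z = a·E + b·N + c.
Well 102−Well 101: −695a + 334b = 130.6;  Well 103−Well 101: −1241a + 91b = 130.5.
Solving gives a = −0.090256, b = 0.203209.
Then c = 60.3 − a·1089 − b·-166 = 192.32.
At (1123, 997): z_contact = −101.36 + 202.60 + 192.32 = 293.56 m.
Depth below ground = 398.2 − 293.56 = 104.6 m.

104.6 m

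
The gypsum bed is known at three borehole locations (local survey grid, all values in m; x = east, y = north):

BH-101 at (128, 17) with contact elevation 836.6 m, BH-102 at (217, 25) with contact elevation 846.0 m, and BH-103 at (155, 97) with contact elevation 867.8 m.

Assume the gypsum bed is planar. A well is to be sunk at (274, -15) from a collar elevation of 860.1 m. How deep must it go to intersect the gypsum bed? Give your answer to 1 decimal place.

24.6 m

Two edge vectors: BH-101→BH-102 = (89, 8, 9.4), BH-101→BH-103 = (27, 80, 31.2).
Normal n = (BH-101→BH-102) × (BH-101→BH-103) = (-502.4, -2523, 6904).
So ∂z/∂x = −n_x/n_z = 0.07277 and ∂z/∂y = −n_y/n_z = 0.36544.
Intercept c from BH-101: 836.6 − 9.31 − 6.21 = 821.07.
At (274, -15): z_contact = 19.94 − 5.48 + 821.07 = 835.53 m.
Depth below ground = 860.1 − 835.53 = 24.6 m.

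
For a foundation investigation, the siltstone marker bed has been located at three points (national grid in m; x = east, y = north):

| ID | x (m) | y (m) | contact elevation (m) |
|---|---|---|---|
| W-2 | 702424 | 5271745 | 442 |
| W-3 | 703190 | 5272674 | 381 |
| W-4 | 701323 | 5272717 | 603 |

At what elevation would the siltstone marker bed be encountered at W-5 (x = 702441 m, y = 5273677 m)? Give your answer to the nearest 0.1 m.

Let the plane be z = a·x + b·y + c.
W-3−W-2: 766a + 929b = −61;  W-4−W-2: −1101a + 972b = 161.
Solving gives a = −0.118175425, b = 0.031778660.
Then c = 442 − a·702424 − b·5271745 = −84077.74.
At (702441, 5273677): z = −83011.3 + 167590.4 − 84077.74 = 501.4 m.

501.4 m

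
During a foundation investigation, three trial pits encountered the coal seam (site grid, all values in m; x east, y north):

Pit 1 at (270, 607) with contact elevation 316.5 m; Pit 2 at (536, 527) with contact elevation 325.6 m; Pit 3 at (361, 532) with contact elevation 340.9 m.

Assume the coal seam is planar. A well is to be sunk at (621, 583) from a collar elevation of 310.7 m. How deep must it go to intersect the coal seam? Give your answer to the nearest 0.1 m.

Let the plane be z = a·x + b·y + c.
Pit 2−Pit 1: 266a − 80b = 9.1;  Pit 3−Pit 1: 91a − 75b = 24.4.
Solving gives a = −0.10020, b = −0.44691.
Then c = 316.5 − a·270 − b·607 = 614.83.
At (621, 583): z_contact = −62.22 − 260.55 + 614.83 = 292.06 m.
Depth below ground = 310.7 − 292.06 = 18.6 m.

18.6 m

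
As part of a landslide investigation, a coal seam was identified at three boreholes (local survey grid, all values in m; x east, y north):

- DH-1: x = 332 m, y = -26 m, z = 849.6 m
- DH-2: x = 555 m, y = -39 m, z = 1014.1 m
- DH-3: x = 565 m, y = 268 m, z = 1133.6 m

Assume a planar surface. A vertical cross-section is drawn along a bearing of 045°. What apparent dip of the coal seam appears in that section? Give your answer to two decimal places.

Let the plane be z = a·x + b·y + c.
DH-2−DH-1: 223a − 13b = 164.5;  DH-3−DH-1: 233a + 294b = 284.
Solving gives a = 0.75892, b = 0.36453.
Unit vector along 045° is (sin 45°, cos 45°) = (0.7071, 0.7071).
Slope in that direction = a·(0.7071) + b·(0.7071) = 0.79440.
Apparent dip = arctan|0.79440| = 38.46° (true dip is 40.1°, so apparent ≤ true as expected).

38.46°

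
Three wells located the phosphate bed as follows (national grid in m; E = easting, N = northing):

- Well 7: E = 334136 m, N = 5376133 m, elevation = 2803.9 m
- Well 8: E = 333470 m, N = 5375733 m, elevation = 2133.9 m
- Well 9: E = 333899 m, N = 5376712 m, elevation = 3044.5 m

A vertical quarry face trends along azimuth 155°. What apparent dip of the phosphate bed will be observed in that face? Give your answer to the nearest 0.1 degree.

Let the plane be z = a·E + b·N + c.
Well 8−Well 7: −666a − 400b = −670;  Well 9−Well 7: −237a + 579b = 240.6.
Solving gives a = 0.60716, b = 0.66407.
Unit vector along 155° is (sin 155°, cos 155°) = (0.4226, -0.9063).
Slope in that direction = a·(0.4226) + b·(-0.9063) = −0.34526.
Apparent dip = arctan|0.34526| = 19.0° (true dip is 42.0°, so apparent ≤ true as expected).

19.0°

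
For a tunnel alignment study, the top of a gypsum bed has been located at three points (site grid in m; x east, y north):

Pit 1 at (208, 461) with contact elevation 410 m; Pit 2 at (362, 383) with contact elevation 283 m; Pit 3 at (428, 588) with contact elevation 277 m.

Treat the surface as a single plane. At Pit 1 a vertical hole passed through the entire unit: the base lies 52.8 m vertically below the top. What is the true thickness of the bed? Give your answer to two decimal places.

42.24 m

Let the plane be z = a·x + b·y + c.
Pit 2−Pit 1: 154a − 78b = −127;  Pit 3−Pit 1: 220a + 127b = −133.
Solving gives a = −0.72180, b = 0.20312.
|∇z| = √(a²+b²) = 0.74983, so dip δ = arctan(0.74983) = 36.86°.
True thickness = vertical thickness × cos δ = 52.8 × cos 36.86° = 42.24 m.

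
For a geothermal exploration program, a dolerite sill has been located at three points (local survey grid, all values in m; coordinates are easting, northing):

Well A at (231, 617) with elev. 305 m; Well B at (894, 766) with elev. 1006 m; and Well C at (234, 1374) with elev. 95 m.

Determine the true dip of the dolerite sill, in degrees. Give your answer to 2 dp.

49.13°

Let the plane be z = a·easting + b·northing + c.
Well B−Well A: 663a + 149b = 701;  Well C−Well A: 3a + 757b = −210.
Solving gives a = 1.12066, b = −0.28185.
Gradient magnitude |∇z| = √(a² + b²) = √(1.25587 + 0.07944) = 1.15556.
True dip = arctan(1.15556) = 49.13°, dipping toward WNW (azimuth ≈ 284°).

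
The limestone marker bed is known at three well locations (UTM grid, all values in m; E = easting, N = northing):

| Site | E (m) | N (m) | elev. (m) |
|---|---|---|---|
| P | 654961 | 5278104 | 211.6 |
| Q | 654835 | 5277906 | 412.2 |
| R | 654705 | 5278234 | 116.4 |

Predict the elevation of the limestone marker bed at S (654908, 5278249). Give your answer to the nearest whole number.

Let the plane be z = a·E + b·N + c.
Q−P: −126a − 198b = 200.6;  R−P: −256a + 130b = −95.2.
Solving gives a = −0.10777718, b = −0.94454583.
Then c = 211.6 − a·654961 − b·5278104 = 5056212.60.
At (654908, 5278249): z = −70584.1 − 4985548.1 + 5056212.60 = 80.4 m.

80 m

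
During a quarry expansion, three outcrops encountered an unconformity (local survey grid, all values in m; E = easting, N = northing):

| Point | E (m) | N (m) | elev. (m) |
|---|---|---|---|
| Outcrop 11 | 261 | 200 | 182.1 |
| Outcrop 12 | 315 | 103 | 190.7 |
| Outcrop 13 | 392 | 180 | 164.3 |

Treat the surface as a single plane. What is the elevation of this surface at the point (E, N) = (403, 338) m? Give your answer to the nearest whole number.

Two edge vectors: Outcrop 11→Outcrop 12 = (54, -97, 8.6), Outcrop 11→Outcrop 13 = (131, -20, -17.8).
Normal n = (Outcrop 11→Outcrop 12) × (Outcrop 11→Outcrop 13) = (1898.6, 2087.8, 11627).
So ∂z/∂E = −n_x/n_z = −0.16329 and ∂z/∂N = −n_y/n_z = −0.17956.
Intercept c from Outcrop 11: 182.1 + 42.62 + 35.91 = 260.63.
At (403, 338): z = −65.8 − 60.7 + 260.63 = 134.1 m.

134 m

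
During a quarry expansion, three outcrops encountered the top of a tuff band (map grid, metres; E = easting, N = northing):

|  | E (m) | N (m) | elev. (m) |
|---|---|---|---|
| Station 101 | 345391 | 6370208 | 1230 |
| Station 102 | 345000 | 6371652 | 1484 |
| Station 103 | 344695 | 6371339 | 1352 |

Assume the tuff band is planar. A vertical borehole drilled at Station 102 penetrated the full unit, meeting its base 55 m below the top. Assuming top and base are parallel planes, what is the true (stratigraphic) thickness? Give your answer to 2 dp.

52.64 m

Two edge vectors: Station 101→Station 102 = (-391, 1444, 254), Station 101→Station 103 = (-696, 1131, 122).
Normal n = (Station 101→Station 102) × (Station 101→Station 103) = (-111106, -129082, 562803).
So ∂z/∂E = −n_x/n_z = 0.19742 and ∂z/∂N = −n_y/n_z = 0.22936.
|∇z| = √(a²+b²) = 0.30262, so dip δ = arctan(0.30262) = 16.84°.
True thickness = vertical thickness × cos δ = 55 × cos 16.84° = 52.64 m.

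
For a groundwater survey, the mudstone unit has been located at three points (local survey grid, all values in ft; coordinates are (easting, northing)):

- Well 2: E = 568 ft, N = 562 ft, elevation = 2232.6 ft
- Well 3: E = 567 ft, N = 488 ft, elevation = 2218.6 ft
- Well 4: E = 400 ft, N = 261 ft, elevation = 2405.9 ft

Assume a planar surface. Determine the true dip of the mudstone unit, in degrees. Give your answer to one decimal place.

Two edge vectors: Well 2→Well 3 = (-1, -74, -14), Well 2→Well 4 = (-168, -301, 173.3).
Normal n = (Well 2→Well 3) × (Well 2→Well 4) = (-17038.2, 2525.3, -12131).
So ∂z/∂E = −n_x/n_z = −1.40452 and ∂z/∂N = −n_y/n_z = 0.20817.
Gradient magnitude |∇z| = √(a² + b²) = √(1.97267 + 0.04333) = 1.41986.
True dip = arctan(1.41986) = 54.8°, dipping toward E (azimuth ≈ 098°).

54.8°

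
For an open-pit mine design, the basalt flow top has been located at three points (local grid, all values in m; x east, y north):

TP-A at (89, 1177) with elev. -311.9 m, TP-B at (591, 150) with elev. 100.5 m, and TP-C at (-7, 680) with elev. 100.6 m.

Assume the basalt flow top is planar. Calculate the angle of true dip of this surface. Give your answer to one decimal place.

Two edge vectors: TP-A→TP-B = (502, -1027, 412.4), TP-A→TP-C = (-96, -497, 412.5).
Normal n = (TP-A→TP-B) × (TP-A→TP-C) = (-218674.7, -246665.4, -348086).
So ∂z/∂x = −n_x/n_z = −0.62822 and ∂z/∂y = −n_y/n_z = −0.70863.
Gradient magnitude |∇z| = √(a² + b²) = √(0.39466 + 0.50216) = 0.94701.
True dip = arctan(0.94701) = 43.4°, dipping toward NE (azimuth ≈ 042°).

43.4°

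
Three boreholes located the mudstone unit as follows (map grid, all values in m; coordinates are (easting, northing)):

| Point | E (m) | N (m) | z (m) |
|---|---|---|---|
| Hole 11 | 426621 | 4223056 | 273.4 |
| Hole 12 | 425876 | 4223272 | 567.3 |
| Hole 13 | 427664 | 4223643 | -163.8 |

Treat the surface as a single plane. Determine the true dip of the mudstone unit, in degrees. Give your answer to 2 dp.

Two edge vectors: Hole 11→Hole 12 = (-745, 216, 293.9), Hole 11→Hole 13 = (1043, 587, -437.2).
Normal n = (Hole 11→Hole 12) × (Hole 11→Hole 13) = (-266954.5, -19176.3, -662603).
So ∂z/∂E = −n_x/n_z = −0.40289 and ∂z/∂N = −n_y/n_z = −0.02894.
Gradient magnitude |∇z| = √(a² + b²) = √(0.16232 + 0.00084) = 0.40393.
True dip = arctan(0.40393) = 22.00°, dipping toward E (azimuth ≈ 086°).

22.00°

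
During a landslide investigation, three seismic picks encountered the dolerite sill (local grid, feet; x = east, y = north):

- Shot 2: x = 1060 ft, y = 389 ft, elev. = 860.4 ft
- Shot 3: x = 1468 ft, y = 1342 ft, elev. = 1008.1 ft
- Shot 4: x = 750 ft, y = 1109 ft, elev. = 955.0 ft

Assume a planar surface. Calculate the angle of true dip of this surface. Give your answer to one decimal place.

8.3°

Let the plane be z = a·x + b·y + c.
Shot 3−Shot 2: 408a + 953b = 147.7;  Shot 4−Shot 2: −310a + 720b = 94.6.
Solving gives a = 0.02748, b = 0.14322.
Gradient magnitude |∇z| = √(a² + b²) = √(0.00076 + 0.02051) = 0.14583.
True dip = arctan(0.14583) = 8.3°, dipping toward S (azimuth ≈ 191°).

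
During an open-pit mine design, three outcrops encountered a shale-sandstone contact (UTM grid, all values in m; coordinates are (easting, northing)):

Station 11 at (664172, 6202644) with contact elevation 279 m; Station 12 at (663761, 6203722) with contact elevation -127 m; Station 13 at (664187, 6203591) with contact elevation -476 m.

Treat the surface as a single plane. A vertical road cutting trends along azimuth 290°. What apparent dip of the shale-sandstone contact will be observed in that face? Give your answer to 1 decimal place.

36.1°

Two edge vectors: Station 11→Station 12 = (-411, 1078, -406), Station 11→Station 13 = (15, 947, -755).
Normal n = (Station 11→Station 12) × (Station 11→Station 13) = (-429408, -316395, -405387).
So ∂z/∂E = −n_x/n_z = −1.05925 and ∂z/∂N = −n_y/n_z = −0.78048.
Unit vector along 290° is (sin 290°, cos 290°) = (-0.9397, 0.3420).
Slope in that direction = a·(-0.9397) + b·(0.3420) = 0.72843.
Apparent dip = arctan|0.72843| = 36.1° (true dip is 52.8°, so apparent ≤ true as expected).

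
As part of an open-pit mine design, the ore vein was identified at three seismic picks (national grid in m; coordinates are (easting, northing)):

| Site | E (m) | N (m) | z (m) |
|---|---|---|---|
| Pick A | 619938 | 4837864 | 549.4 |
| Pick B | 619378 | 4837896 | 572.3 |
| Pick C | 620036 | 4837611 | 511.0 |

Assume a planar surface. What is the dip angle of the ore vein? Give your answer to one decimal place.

8.1°

Two edge vectors: Pick A→Pick B = (-560, 32, 22.9), Pick A→Pick C = (98, -253, -38.4).
Normal n = (Pick A→Pick B) × (Pick A→Pick C) = (4564.9, -19259.8, 138544).
So ∂z/∂E = −n_x/n_z = −0.03295 and ∂z/∂N = −n_y/n_z = 0.13902.
Gradient magnitude |∇z| = √(a² + b²) = √(0.00109 + 0.01933) = 0.14287.
True dip = arctan(0.14287) = 8.1°, dipping toward SSE (azimuth ≈ 167°).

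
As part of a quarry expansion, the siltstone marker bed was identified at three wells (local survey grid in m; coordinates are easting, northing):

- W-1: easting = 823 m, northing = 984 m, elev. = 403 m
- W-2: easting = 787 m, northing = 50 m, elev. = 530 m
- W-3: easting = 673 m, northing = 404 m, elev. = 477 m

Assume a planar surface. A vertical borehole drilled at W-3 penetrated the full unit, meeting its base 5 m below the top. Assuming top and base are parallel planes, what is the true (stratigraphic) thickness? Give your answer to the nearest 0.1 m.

4.9 m

Two edge vectors: W-1→W-2 = (-36, -934, 127), W-1→W-3 = (-150, -580, 74).
Normal n = (W-1→W-2) × (W-1→W-3) = (4544, -16386, -119220).
So ∂z/∂easting = −n_x/n_z = 0.03811 and ∂z/∂northing = −n_y/n_z = −0.13744.
|∇z| = √(a²+b²) = 0.14263, so dip δ = arctan(0.14263) = 8.12°.
True thickness = vertical thickness × cos δ = 5 × cos 8.12° = 4.9 m.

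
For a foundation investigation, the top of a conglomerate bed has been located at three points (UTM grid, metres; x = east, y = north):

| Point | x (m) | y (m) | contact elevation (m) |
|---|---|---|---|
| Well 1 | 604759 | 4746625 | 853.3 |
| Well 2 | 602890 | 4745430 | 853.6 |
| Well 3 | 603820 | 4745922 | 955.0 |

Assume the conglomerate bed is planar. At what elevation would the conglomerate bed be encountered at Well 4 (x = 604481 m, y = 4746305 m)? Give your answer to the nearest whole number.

Let the plane be z = a·x + b·y + c.
Well 2−Well 1: −1869a − 1195b = 0.3;  Well 3−Well 1: −939a − 703b = 101.7.
Solving gives a = 0.63253042, b = −0.98953921.
Then c = 853.3 − a·604759 − b·4746625 = 4315296.40.
At (604481, 4746305): z = 382352.6 − 4696654.9 + 4315296.40 = 994.1 m.

994 m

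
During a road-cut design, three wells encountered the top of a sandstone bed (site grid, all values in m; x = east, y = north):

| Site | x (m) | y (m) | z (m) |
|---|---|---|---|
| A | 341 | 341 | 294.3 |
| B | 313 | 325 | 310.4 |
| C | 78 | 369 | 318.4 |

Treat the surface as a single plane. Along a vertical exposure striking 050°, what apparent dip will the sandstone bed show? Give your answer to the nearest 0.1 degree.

30.4°

Let the plane be z = a·x + b·y + c.
B−A: −28a − 16b = 16.1;  C−A: −263a + 28b = 24.1.
Solving gives a = −0.16755, b = −0.71304.
Unit vector along 050° is (sin 50°, cos 50°) = (0.7660, 0.6428).
Slope in that direction = a·(0.7660) + b·(0.6428) = −0.58668.
Apparent dip = arctan|0.58668| = 30.4° (true dip is 36.2°, so apparent ≤ true as expected).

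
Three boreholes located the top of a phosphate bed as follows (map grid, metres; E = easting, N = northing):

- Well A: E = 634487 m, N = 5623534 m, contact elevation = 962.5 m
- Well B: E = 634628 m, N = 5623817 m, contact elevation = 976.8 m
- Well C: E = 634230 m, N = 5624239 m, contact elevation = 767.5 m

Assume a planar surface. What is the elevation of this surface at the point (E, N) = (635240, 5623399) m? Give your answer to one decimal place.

Two edge vectors: Well A→Well B = (141, 283, 14.3), Well A→Well C = (-257, 705, -195).
Normal n = (Well A→Well B) × (Well A→Well C) = (-65266.5, 23819.9, 172136).
So ∂z/∂E = −n_x/n_z = 0.379156597 and ∂z/∂N = −n_y/n_z = −0.138378375.
Intercept c from Well A: 962.5 − 240569.93 + 778175.50 = 538568.07.
At (635240, 5623399): z = 240855.4 − 778156.8 + 538568.07 = 1266.7 m.

1266.7 m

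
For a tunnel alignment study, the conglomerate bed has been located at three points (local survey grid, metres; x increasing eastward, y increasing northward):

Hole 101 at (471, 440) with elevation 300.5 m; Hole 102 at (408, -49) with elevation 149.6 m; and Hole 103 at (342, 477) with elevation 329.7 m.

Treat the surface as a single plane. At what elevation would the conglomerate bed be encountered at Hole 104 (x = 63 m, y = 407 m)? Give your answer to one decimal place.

344.0 m

Two edge vectors: Hole 101→Hole 102 = (-63, -489, -150.9), Hole 101→Hole 103 = (-129, 37, 29.2).
Normal n = (Hole 101→Hole 102) × (Hole 101→Hole 103) = (-8695.5, 21305.7, -65412).
So ∂z/∂x = −n_x/n_z = −0.13293 and ∂z/∂y = −n_y/n_z = 0.32572.
Intercept c from Hole 101: 300.5 + 62.61 − 143.31 = 219.80.
At (63, 407): z = −8.4 + 132.6 + 219.80 = 344.0 m.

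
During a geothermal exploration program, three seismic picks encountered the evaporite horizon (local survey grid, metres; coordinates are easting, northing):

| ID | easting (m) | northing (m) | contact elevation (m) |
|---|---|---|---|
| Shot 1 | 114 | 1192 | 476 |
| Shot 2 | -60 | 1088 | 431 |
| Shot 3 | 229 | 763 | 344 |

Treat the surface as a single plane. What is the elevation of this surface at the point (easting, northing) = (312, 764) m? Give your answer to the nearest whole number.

Let the plane be z = a·easting + b·northing + c.
Shot 2−Shot 1: −174a − 104b = −45;  Shot 3−Shot 1: 115a − 429b = −132.
Solving gives a = 0.06440, b = 0.32495.
Then c = 476 − a·114 − b·1192 = 81.31.
At (312, 764): z = 20.1 + 248.3 + 81.31 = 349.7 m.

350 m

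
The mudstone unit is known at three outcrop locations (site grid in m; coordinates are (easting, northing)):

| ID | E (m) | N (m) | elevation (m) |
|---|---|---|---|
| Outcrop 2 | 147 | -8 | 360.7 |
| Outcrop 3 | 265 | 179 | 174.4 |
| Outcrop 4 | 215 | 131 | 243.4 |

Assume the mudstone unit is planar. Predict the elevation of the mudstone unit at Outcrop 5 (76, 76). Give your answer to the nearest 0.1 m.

Two edge vectors: Outcrop 2→Outcrop 3 = (118, 187, -186.3), Outcrop 2→Outcrop 4 = (68, 139, -117.3).
Normal n = (Outcrop 2→Outcrop 3) × (Outcrop 2→Outcrop 4) = (3960.6, 1173, 3686).
So ∂z/∂E = −n_x/n_z = −1.07450 and ∂z/∂N = −n_y/n_z = −0.31823.
Intercept c from Outcrop 2: 360.7 + 157.95 − 2.55 = 516.11.
At (76, 76): z = −81.7 − 24.2 + 516.11 = 410.3 m.

410.3 m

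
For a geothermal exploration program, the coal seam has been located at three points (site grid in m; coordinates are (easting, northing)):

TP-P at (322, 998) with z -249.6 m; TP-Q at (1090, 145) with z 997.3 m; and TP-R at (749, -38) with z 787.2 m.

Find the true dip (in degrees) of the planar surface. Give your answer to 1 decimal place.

Let the plane be z = a·E + b·N + c.
TP-Q−TP-P: 768a − 853b = 1246.9;  TP-R−TP-P: 427a − 1036b = 1036.8.
Solving gives a = 0.94433, b = −0.61156.
Gradient magnitude |∇z| = √(a² + b²) = √(0.89175 + 0.37400) = 1.12506.
True dip = arctan(1.12506) = 48.4°, dipping toward WNW (azimuth ≈ 303°).

48.4°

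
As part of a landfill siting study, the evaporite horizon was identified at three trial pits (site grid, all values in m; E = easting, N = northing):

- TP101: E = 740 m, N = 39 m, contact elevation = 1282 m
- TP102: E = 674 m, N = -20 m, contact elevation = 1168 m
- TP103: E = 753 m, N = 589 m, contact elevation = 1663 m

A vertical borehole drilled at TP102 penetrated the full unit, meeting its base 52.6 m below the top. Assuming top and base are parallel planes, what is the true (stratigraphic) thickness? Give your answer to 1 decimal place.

31.9 m

Let the plane be z = a·E + b·N + c.
TP102−TP101: −66a − 59b = −114;  TP103−TP101: 13a + 550b = 381.
Solving gives a = 1.13193, b = 0.66597.
|∇z| = √(a²+b²) = 1.31331, so dip δ = arctan(1.31331) = 52.71°.
True thickness = vertical thickness × cos δ = 52.6 × cos 52.71° = 31.9 m.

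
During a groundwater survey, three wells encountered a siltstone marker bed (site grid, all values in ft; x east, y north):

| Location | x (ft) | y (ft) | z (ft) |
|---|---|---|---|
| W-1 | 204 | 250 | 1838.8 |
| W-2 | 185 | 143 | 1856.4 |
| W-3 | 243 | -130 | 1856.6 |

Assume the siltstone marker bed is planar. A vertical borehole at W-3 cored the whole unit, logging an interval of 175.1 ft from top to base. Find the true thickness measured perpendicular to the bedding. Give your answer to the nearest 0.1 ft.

Let the plane be z = a·x + b·y + c.
W-2−W-1: −19a − 107b = 17.6;  W-3−W-1: 39a − 380b = 17.8.
Solving gives a = −0.41985, b = −0.08993.
|∇z| = √(a²+b²) = 0.42938, so dip δ = arctan(0.42938) = 23.24°.
True thickness = vertical thickness × cos δ = 175.1 × cos 23.24° = 160.9 ft.

160.9 ft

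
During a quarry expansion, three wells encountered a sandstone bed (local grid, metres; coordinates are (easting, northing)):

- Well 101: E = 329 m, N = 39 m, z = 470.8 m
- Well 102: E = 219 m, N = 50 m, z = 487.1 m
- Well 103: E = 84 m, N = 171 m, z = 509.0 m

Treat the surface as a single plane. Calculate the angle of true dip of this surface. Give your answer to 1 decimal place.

8.4°

Two edge vectors: Well 101→Well 102 = (-110, 11, 16.3), Well 101→Well 103 = (-245, 132, 38.2).
Normal n = (Well 101→Well 102) × (Well 101→Well 103) = (-1731.4, 208.5, -11825).
So ∂z/∂E = −n_x/n_z = −0.14642 and ∂z/∂N = −n_y/n_z = 0.01763.
Gradient magnitude |∇z| = √(a² + b²) = √(0.02144 + 0.00031) = 0.14748.
True dip = arctan(0.14748) = 8.4°, dipping toward E (azimuth ≈ 097°).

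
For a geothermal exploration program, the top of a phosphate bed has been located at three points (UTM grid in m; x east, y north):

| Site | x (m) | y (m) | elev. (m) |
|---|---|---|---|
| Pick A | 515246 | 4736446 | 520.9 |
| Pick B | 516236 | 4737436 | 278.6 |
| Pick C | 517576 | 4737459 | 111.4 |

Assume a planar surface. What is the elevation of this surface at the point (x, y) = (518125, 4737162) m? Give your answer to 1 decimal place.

Let the plane be z = a·x + b·y + c.
Pick B−Pick A: 990a + 990b = −242.3;  Pick C−Pick A: 2330a + 1013b = −409.5.
Solving gives a = −0.122680948, b = −0.122066527.
Then c = 520.9 − a·515246 − b·4736446 = 641893.28.
At (518125, 4737162): z = −63564.1 − 578248.9 + 641893.28 = 80.3 m.

80.3 m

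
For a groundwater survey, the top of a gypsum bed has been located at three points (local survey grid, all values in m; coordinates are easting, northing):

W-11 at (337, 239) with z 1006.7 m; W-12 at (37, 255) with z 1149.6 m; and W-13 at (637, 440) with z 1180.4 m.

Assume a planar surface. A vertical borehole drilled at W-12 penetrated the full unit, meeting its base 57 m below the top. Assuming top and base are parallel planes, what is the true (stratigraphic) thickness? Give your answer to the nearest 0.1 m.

31.4 m

Two edge vectors: W-11→W-12 = (-300, 16, 142.9), W-11→W-13 = (300, 201, 173.7).
Normal n = (W-11→W-12) × (W-11→W-13) = (-25943.7, 94980, -65100).
So ∂z/∂easting = −n_x/n_z = −0.39852 and ∂z/∂northing = −n_y/n_z = 1.45899.
|∇z| = √(a²+b²) = 1.51243, so dip δ = arctan(1.51243) = 56.53°.
True thickness = vertical thickness × cos δ = 57 × cos 56.53° = 31.4 m.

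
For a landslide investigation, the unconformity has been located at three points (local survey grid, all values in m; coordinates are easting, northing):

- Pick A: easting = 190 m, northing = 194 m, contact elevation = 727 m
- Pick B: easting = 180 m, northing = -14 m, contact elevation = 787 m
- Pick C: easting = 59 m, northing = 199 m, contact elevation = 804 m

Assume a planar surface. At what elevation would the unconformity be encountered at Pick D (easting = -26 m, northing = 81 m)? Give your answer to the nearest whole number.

885 m

Two edge vectors: Pick A→Pick B = (-10, -208, 60), Pick A→Pick C = (-131, 5, 77).
Normal n = (Pick A→Pick B) × (Pick A→Pick C) = (-16316, -7090, -27298).
So ∂z/∂easting = −n_x/n_z = −0.59770 and ∂z/∂northing = −n_y/n_z = −0.25973.
Intercept c from Pick A: 727 + 113.56 + 50.39 = 890.95.
At (-26, 81): z = 15.5 − 21.0 + 890.95 = 885.5 m.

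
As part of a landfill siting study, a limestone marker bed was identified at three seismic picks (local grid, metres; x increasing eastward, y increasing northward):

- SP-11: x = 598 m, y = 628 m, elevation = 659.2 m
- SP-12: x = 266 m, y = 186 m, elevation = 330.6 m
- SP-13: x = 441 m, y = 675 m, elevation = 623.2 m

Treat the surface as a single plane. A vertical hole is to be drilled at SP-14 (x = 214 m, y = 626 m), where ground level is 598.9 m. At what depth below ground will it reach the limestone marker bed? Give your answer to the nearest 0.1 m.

82.3 m

Two edge vectors: SP-11→SP-12 = (-332, -442, -328.6), SP-11→SP-13 = (-157, 47, -36).
Normal n = (SP-11→SP-12) × (SP-11→SP-13) = (31356.2, 39638.2, -84998).
So ∂z/∂x = −n_x/n_z = 0.36891 and ∂z/∂y = −n_y/n_z = 0.46634.
Intercept c from SP-11: 659.2 − 220.61 − 292.86 = 145.73.
At (214, 626): z_contact = 78.95 + 291.93 + 145.73 = 516.61 m.
Depth below ground = 598.9 − 516.61 = 82.3 m.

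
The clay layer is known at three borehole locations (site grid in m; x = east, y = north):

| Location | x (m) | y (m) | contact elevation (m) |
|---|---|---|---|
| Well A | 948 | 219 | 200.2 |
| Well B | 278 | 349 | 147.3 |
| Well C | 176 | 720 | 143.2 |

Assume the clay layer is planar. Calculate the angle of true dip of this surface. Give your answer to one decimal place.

4.7°

Two edge vectors: Well A→Well B = (-670, 130, -52.9), Well A→Well C = (-772, 501, -57).
Normal n = (Well A→Well B) × (Well A→Well C) = (19092.9, 2648.8, -235310).
So ∂z/∂x = −n_x/n_z = 0.08114 and ∂z/∂y = −n_y/n_z = 0.01126.
Gradient magnitude |∇z| = √(a² + b²) = √(0.00658 + 0.00013) = 0.08192.
True dip = arctan(0.08192) = 4.7°, dipping toward W (azimuth ≈ 262°).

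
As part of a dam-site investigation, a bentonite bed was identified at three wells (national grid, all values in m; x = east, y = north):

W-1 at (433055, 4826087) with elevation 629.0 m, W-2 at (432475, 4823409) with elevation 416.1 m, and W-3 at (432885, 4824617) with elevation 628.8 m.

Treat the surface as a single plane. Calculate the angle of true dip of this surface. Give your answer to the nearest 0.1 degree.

38.4°

Let the plane be z = a·x + b·y + c.
W-2−W-1: −580a − 2678b = −212.9;  W-3−W-1: −170a − 1470b = −0.2.
Solving gives a = 0.78630, b = −0.09080.
Gradient magnitude |∇z| = √(a² + b²) = √(0.61826 + 0.00824) = 0.79152.
True dip = arctan(0.79152) = 38.4°, dipping toward W (azimuth ≈ 277°).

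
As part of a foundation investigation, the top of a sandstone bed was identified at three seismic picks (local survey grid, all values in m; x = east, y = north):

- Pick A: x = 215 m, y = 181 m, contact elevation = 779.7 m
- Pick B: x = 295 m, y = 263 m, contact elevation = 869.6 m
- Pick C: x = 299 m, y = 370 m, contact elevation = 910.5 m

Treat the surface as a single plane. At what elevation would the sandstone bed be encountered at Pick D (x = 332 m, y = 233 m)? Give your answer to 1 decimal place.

Two edge vectors: Pick A→Pick B = (80, 82, 89.9), Pick A→Pick C = (84, 189, 130.8).
Normal n = (Pick A→Pick B) × (Pick A→Pick C) = (-6265.5, -2912.4, 8232).
So ∂z/∂x = −n_x/n_z = 0.76112 and ∂z/∂y = −n_y/n_z = 0.35379.
Intercept c from Pick A: 779.7 − 163.64 − 64.04 = 552.02.
At (332, 233): z = 252.7 + 82.4 + 552.02 = 887.1 m.

887.1 m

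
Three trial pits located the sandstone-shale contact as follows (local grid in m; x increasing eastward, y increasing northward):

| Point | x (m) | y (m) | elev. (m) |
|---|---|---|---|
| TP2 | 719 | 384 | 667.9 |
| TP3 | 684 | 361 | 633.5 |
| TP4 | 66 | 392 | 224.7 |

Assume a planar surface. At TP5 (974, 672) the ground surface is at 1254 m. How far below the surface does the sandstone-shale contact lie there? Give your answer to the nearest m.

281 m

Let the plane be z = a·x + b·y + c.
TP3−TP2: −35a − 23b = −34.4;  TP4−TP2: −653a + 8b = −443.2.
Solving gives a = 0.68428, b = 0.45436.
Then c = 667.9 − a·719 − b·384 = 1.43.
At (974, 672): z_contact = 666.5 + 305.3 + 1.43 = 973.2 m.
Depth below ground = 1254 − 973.2 = 281 m.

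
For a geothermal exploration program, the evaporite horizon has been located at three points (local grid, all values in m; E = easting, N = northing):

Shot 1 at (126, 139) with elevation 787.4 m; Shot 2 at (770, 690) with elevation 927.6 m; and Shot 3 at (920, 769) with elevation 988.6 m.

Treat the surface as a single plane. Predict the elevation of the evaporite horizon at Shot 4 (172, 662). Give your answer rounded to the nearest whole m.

Let the plane be z = a·E + b·N + c.
Shot 2−Shot 1: 644a + 551b = 140.2;  Shot 3−Shot 1: 794a + 630b = 201.2.
Solving gives a = 0.70923, b = −0.57449.
Then c = 787.4 − a·126 − b·139 = 777.89.
At (172, 662): z = 122.0 − 380.3 + 777.89 = 519.6 m.

520 m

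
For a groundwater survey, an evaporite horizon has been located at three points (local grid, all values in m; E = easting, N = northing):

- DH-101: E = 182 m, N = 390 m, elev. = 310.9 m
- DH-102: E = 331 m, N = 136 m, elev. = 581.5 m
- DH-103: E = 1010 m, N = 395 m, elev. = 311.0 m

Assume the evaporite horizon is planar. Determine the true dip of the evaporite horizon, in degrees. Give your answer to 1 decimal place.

Let the plane be z = a·E + b·N + c.
DH-102−DH-101: 149a − 254b = 270.6;  DH-103−DH-101: 828a + 5b = 0.1.
Solving gives a = 0.00653, b = −1.06152.
Gradient magnitude |∇z| = √(a² + b²) = √(0.00004 + 1.12683) = 1.06154.
True dip = arctan(1.06154) = 46.7°, dipping toward N (azimuth ≈ 360°).

46.7°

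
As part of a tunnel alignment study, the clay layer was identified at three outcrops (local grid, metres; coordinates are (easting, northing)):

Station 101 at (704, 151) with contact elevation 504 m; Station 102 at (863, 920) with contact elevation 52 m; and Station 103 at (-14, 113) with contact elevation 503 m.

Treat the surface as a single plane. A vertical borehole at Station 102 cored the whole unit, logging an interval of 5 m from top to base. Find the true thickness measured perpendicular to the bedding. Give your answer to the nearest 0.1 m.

4.3 m

Let the plane be z = a·E + b·N + c.
Station 102−Station 101: 159a + 769b = −452;  Station 103−Station 101: −718a − 38b = −1.
Solving gives a = 0.03286, b = −0.59457.
|∇z| = √(a²+b²) = 0.59548, so dip δ = arctan(0.59548) = 30.77°.
True thickness = vertical thickness × cos δ = 5 × cos 30.77° = 4.3 m.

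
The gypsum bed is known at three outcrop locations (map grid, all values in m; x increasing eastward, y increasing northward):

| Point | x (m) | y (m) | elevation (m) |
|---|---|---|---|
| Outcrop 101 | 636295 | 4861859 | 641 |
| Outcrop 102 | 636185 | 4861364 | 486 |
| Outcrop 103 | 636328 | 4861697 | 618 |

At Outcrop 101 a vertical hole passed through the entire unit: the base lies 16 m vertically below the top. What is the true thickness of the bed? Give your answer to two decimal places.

Let the plane be z = a·x + b·y + c.
Outcrop 102−Outcrop 101: −110a − 495b = −155;  Outcrop 103−Outcrop 101: 33a − 162b = −23.
Solving gives a = 0.40184, b = 0.22383.
|∇z| = √(a²+b²) = 0.45998, so dip δ = arctan(0.45998) = 24.70°.
True thickness = vertical thickness × cos δ = 16 × cos 24.70° = 14.54 m.

14.54 m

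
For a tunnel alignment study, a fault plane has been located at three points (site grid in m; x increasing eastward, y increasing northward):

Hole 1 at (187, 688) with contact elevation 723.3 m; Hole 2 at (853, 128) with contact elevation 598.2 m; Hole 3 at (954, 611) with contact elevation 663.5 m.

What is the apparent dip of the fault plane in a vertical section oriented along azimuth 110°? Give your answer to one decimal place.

Let the plane be z = a·x + b·y + c.
Hole 2−Hole 1: 666a − 560b = −125.1;  Hole 3−Hole 1: 767a − 77b = −59.8.
Solving gives a = −0.06307, b = 0.14839.
Unit vector along 110° is (sin 110°, cos 110°) = (0.9397, -0.3420).
Slope in that direction = a·(0.9397) + b·(-0.3420) = −0.11002.
Apparent dip = arctan|0.11002| = 6.3° (true dip is 9.2°, so apparent ≤ true as expected).

6.3°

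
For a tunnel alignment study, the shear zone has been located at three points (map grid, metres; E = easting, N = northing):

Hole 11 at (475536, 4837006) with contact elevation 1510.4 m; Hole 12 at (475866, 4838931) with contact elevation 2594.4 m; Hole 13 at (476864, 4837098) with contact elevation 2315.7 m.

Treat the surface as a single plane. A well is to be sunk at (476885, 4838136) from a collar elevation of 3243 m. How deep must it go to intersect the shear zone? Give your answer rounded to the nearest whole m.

Two edge vectors: Hole 11→Hole 12 = (330, 1925, 1084), Hole 11→Hole 13 = (1328, 92, 805.3).
Normal n = (Hole 11→Hole 12) × (Hole 11→Hole 13) = (1450474.5, 1173803, -2526040).
So ∂z/∂E = −n_x/n_z = 0.57420884 and ∂z/∂N = −n_y/n_z = 0.46468108.
Intercept c from Hole 11: 1510.4 − 273056.98 − 2247665.18 = −2519211.76.
At (476885, 4838136): z_contact = 273831.6 + 2248190.3 − 2519211.76 = 2810.1 m.
Depth below ground = 3243 − 2810.1 = 433 m.

433 m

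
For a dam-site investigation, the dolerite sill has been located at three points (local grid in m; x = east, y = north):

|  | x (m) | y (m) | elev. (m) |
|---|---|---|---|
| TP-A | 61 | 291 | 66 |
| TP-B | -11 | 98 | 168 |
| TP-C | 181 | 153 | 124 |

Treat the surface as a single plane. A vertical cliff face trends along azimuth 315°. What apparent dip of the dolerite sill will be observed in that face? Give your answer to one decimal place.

Let the plane be z = a·x + b·y + c.
TP-B−TP-A: −72a − 193b = 102;  TP-C−TP-A: 120a − 138b = 58.
Solving gives a = −0.08708, b = −0.49601.
Unit vector along 315° is (sin 315°, cos 315°) = (-0.7071, 0.7071).
Slope in that direction = a·(-0.7071) + b·(0.7071) = −0.28916.
Apparent dip = arctan|0.28916| = 16.1° (true dip is 26.7°, so apparent ≤ true as expected).

16.1°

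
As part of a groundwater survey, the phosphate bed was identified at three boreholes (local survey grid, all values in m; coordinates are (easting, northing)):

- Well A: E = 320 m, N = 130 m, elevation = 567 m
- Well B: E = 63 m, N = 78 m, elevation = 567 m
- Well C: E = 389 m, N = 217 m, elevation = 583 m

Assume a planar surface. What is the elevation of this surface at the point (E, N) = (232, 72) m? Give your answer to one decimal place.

Let the plane be z = a·E + b·N + c.
Well B−Well A: −257a − 52b = 0;  Well C−Well A: 69a + 87b = 16.
Solving gives a = −0.04432, b = 0.21906.
Then c = 567 − a·320 − b·130 = 552.71.
At (232, 72): z = −10.3 + 15.8 + 552.71 = 558.2 m.

558.2 m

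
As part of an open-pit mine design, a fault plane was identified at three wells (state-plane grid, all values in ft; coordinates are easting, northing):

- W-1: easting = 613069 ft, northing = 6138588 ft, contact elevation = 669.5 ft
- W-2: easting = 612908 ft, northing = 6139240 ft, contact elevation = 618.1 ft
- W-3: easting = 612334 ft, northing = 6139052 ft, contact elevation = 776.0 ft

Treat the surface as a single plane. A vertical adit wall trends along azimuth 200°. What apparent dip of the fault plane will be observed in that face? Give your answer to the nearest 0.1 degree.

Two edge vectors: W-1→W-2 = (-161, 652, -51.4), W-1→W-3 = (-735, 464, 106.5).
Normal n = (W-1→W-2) × (W-1→W-3) = (93287.6, 54925.5, 404516).
So ∂z/∂easting = −n_x/n_z = −0.23062 and ∂z/∂northing = −n_y/n_z = −0.13578.
Unit vector along 200° is (sin 200°, cos 200°) = (-0.3420, -0.9397).
Slope in that direction = a·(-0.3420) + b·(-0.9397) = 0.20647.
Apparent dip = arctan|0.20647| = 11.7° (true dip is 15.0°, so apparent ≤ true as expected).

11.7°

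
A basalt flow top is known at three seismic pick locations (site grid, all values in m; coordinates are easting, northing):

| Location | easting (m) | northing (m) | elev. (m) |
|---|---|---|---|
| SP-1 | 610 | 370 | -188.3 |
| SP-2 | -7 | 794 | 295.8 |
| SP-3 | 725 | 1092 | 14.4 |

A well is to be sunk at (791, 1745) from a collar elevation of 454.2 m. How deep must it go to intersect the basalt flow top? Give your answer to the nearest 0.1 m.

236.2 m

Let the plane be z = a·easting + b·northing + c.
SP-2−SP-1: −617a + 424b = 484.1;  SP-3−SP-1: 115a + 722b = 202.7.
Solving gives a = −0.533301, b = 0.365692.
Then c = -188.3 − a·610 − b·370 = 1.71.
At (791, 1745): z_contact = −421.84 + 638.13 + 1.71 = 218.00 m.
Depth below ground = 454.2 − 218.00 = 236.2 m.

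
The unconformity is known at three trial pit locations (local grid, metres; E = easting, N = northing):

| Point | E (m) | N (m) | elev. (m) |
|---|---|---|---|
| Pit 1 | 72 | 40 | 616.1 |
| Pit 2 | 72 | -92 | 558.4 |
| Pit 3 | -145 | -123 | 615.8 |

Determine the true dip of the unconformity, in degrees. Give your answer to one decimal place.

Two edge vectors: Pit 1→Pit 2 = (0, -132, -57.7), Pit 1→Pit 3 = (-217, -163, -0.3).
Normal n = (Pit 1→Pit 2) × (Pit 1→Pit 3) = (-9365.5, 12520.9, -28644).
So ∂z/∂E = −n_x/n_z = −0.32696 and ∂z/∂N = −n_y/n_z = 0.43712.
Gradient magnitude |∇z| = √(a² + b²) = √(0.10690 + 0.19107) = 0.54587.
True dip = arctan(0.54587) = 28.6°, dipping toward SE (azimuth ≈ 143°).

28.6°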